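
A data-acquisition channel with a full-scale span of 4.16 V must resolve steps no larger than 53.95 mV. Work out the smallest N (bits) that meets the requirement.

Number of steps required ≥ 4.16 V / 53.95 mV = 77.11.
Need 2^N ≥ 77.11; 2^6 = 64, 2^7 = 128.
Minimum N = 7.

7 bits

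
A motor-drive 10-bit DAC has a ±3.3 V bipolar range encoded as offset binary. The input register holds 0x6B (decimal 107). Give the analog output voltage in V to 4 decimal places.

-2.6104 V

LSB = 6.6 V / 2^10 = 6.445 mV.
Code 0x6B = 107 decimal.
V_out = (−3.3) + 107 × 0.00644531 V = -2.61035 V.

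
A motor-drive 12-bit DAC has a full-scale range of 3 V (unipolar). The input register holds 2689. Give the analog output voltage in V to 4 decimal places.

1.9695 V

LSB = 3 V / 2^12 = 0.732 mV.
V_out = 0 + 2689 × 0.000732422 V = 1.96948 V.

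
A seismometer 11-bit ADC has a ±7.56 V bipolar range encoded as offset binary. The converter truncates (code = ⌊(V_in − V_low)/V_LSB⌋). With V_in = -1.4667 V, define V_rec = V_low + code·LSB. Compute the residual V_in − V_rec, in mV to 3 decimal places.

2.480 mV

One LSB is 15.12 V / 2048 = 7.383 mV.
(V_in − V_low)/LSB = (-1.4667 − (−7.56))/0.00738281 = 825.3359 → code 825 (floor).
Reconstructed: -1.4691797 V.
Error = -1.4667 − (−1.4691797) = 0.00247969 V = 2.480 mV.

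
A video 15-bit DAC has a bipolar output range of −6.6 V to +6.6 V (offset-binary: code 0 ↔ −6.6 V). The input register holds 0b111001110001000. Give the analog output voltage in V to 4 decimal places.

5.3142 V

LSB = 13.2 V / 2^15 = 402.83 µV.
Code 0b111001110001000 = 29576 decimal.
V_out = (−6.6) + 29576 × 0.000402832 V = 5.31416 V.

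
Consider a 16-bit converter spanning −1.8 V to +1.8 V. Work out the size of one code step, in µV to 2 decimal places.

54.93 µV

Full-scale span = 3.6 V.
LSB = 3.6 / 2^16 = 3.6 / 65536 = 5.49316e-05 V = 54.93 µV.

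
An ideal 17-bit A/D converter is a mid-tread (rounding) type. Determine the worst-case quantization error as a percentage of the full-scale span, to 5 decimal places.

0.00038 %

Rounding → worst-case error = ½ LSB = V_FS/2^18, so 100/262144 = 0.00038147 % of full scale.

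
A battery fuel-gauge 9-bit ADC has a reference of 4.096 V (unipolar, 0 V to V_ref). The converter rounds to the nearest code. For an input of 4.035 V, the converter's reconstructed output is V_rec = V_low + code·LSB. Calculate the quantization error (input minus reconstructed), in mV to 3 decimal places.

3.000 mV

One LSB is 4.096 V / 512 = 8.000 mV.
(4.035 − 0)/0.008 = 504.3750; round gives code 504.
V_rec = 0 + 504·0.008 = 4.032 V.
Error = 4.035 − 4.032 = 0.003 V = 3.000 mV.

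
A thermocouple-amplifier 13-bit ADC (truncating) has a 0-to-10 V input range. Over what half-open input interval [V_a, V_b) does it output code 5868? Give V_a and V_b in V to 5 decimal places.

[7.16309 V, 7.16431 V)

LSB = 10/2^13 = 1.221 mV.
V_a = V_low + 5868·LSB = 7.16309 V; V_b = V_low + 5869·LSB = 7.16431 V.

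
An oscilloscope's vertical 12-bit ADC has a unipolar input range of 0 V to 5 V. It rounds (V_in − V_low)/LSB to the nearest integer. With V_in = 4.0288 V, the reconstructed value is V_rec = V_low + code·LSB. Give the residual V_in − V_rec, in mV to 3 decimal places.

Step size: 5 V ÷ 2^12 = 1.221 mV.
(V_in − V_low)/LSB = (4.0288 − 0)/0.0012207 = 3300.3930 → code 3300 (round).
Reconstructed: 4.0283203 V.
Error = 4.0288 − 4.0283203 = 0.000479688 V = 0.480 mV.

0.480 mV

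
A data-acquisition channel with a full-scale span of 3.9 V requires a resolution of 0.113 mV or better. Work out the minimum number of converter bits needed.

16 bits

Number of steps required ≥ 3.9 V / 0.113 mV = 34513.27.
Need 2^N ≥ 34513.27; 2^15 = 32768, 2^16 = 65536.
Minimum N = 16.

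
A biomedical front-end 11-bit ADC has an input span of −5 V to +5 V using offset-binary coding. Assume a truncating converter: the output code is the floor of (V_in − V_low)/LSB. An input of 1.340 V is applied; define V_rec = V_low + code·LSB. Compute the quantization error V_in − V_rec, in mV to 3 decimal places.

2.109 mV

Step size: 10 V ÷ 2^11 = 4.883 mV.
(V_in − V_low)/LSB = (1.340 − (−5))/0.00488281 = 1298.4320 → code 1298 (floor).
Reconstructed: 1.3378906 V.
Difference: 0.00210938 V → 2.109 mV.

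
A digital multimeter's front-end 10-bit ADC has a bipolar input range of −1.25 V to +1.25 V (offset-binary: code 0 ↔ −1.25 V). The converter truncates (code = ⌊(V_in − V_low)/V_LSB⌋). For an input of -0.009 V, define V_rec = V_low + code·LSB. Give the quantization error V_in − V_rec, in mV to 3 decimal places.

0.766 mV

LSB = 2.5/2^10 = 2.441 mV.
(V_in − V_low)/LSB = (-0.009 − (−1.25))/0.00244141 = 508.3136 → code 508 (floor).
V_rec = (−1.25) + 508·0.00244141 = -0.009765625 V.
Error = -0.009 − (−0.009765625) = 0.000765625 V = 0.766 mV.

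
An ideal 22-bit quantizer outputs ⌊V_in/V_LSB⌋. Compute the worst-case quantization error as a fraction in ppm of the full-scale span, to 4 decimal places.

Truncating → worst-case error = 1 LSB = V_FS/2^22, so 1e+06/4194304 = 0.238419 ppm of full scale.

0.2384 ppm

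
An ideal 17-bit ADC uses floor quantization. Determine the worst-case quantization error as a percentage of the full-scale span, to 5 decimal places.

Truncating → worst-case error = 1 LSB = V_FS/2^17, so 100/131072 = 0.000762939 % of full scale.

0.00076 %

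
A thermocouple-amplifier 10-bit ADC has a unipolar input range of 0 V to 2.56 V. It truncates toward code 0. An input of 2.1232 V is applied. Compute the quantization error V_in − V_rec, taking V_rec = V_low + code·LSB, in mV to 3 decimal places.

Step size: 2.56 V ÷ 2^10 = 2.500 mV.
(V_in − V_low)/LSB = (2.1232 − 0)/0.0025 = 849.2800 → code 849 (floor).
Reconstructed: 2.1225 V.
V_in − V_rec = 0.0007 V = 0.700 mV.

0.700 mV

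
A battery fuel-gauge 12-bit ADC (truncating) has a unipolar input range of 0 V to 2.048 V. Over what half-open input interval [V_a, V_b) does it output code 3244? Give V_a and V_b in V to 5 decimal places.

[1.62200 V, 1.62250 V)

LSB = 2.048/2^12 = 0.500 mV.
V_a = V_low + 3244·LSB = 1.622 V; V_b = V_low + 3245·LSB = 1.6225 V.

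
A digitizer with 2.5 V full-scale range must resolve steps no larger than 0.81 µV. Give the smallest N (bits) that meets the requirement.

22 bits

Number of steps required ≥ 2.5 V / 0.81 µV = 3086419.75.
Need 2^N ≥ 3086419.75; 2^21 = 2097152, 2^22 = 4194304.
Minimum N = 22.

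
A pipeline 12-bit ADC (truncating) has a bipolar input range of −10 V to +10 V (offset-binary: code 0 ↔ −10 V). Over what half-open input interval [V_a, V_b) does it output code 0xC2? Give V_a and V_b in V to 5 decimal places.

[-9.05273 V, -9.04785 V)

LSB = 20/2^12 = 4.883 mV.
Code 0xC2 = 194 decimal.
V_a = V_low + 194·LSB = -9.05273 V; V_b = V_low + 195·LSB = -9.04785 V.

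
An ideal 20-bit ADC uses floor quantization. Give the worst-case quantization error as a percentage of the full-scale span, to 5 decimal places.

0.00010 %

Truncating → worst-case error = 1 LSB = V_FS/2^20, so 100/1048576 = 9.53674e-05 % of full scale.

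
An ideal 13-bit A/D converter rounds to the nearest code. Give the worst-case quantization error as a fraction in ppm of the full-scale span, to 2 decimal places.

61.04 ppm

Rounding → worst-case error = ½ LSB = V_FS/2^14, so 1e+06/16384 = 61.0352 ppm of full scale.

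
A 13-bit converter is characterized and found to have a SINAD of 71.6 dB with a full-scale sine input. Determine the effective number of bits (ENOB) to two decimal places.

11.60 bits

ENOB = (SINAD − 1.76) / 6.02 = (71.6 − 1.76)/6.02 = 11.601.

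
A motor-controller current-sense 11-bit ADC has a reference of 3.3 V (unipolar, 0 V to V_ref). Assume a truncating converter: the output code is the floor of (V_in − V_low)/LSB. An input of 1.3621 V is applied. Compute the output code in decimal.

code 845

With 2048 levels over 3.3 V, one step is 1.611 mV.
(V_in − V_low)/LSB = (1.3621 − 0) / 0.00161133 = 845.328.
⌊·⌋(845.328) = 845.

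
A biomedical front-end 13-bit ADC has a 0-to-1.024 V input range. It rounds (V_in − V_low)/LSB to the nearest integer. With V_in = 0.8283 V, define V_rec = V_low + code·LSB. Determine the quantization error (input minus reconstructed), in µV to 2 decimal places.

50.00 µV

Step size: 1.024 V ÷ 2^13 = 125.00 µV.
(0.8283 − 0)/0.000125 = 6626.4000; round gives code 6626.
Code 6626 maps back to 0 + 6626×0.000125 V = 0.82825 V.
V_in − V_rec = 5e-05 V = 50.00 µV.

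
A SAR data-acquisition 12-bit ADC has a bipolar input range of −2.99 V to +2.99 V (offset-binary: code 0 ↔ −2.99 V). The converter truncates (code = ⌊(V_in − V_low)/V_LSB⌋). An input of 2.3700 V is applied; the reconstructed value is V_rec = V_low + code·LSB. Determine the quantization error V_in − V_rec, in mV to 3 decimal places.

0.483 mV

Step size: 5.98 V ÷ 2^12 = 1.460 mV.
(2.3700 − (−2.99))/0.00145996 = 3671.3311; ⌊·⌋ gives code 3671.
Reconstructed: 2.3695166 V.
Error = 2.3700 − 2.3695166 = 0.000483398 V = 0.483 mV.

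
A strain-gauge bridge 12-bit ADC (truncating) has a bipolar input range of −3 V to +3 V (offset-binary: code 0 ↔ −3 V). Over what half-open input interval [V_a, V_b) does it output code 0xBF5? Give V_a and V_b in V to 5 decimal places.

[1.48389 V, 1.48535 V)

LSB = 6/2^12 = 1.465 mV.
Code 0xBF5 = 3061 decimal.
V_a = V_low + 3061·LSB = 1.48389 V; V_b = V_low + 3062·LSB = 1.48535 V.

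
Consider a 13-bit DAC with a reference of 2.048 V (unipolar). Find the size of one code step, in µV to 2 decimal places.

Full-scale span = 2.048 V.
LSB = 2.048 / 2^13 = 2.048 / 8192 = 0.00025 V = 250.00 µV.

250.00 µV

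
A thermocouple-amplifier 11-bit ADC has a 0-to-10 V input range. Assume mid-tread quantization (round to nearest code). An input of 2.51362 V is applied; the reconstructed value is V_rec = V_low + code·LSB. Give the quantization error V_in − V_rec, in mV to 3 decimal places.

-1.028 mV

Step size: 10 V ÷ 2^11 = 4.883 mV.
Scaled input = 514.7894 LSBs, so code = 515.
Reconstructed: 2.5146484 V.
Difference: -0.00102844 V → -1.028 mV.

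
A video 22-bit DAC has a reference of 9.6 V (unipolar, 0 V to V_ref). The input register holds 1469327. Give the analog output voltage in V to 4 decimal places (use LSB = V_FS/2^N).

LSB = 9.6 V / 2^22 = 2.29 µV.
V_out = 0 + 1469327 × 2.28882e-06 V = 3.36302 V.

3.3630 V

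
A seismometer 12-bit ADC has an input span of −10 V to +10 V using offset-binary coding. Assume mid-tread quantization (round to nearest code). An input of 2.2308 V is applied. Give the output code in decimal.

Full-scale span = 20 V; LSB = 20/2^12 = 4.883 mV.
Input sits at 2504.868 steps above V_low.
round(2504.868) = 2505.

code 2505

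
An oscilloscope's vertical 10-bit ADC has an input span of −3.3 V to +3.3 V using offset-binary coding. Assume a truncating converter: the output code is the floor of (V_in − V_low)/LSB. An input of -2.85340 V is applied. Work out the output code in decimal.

code 69

With 1024 levels over 6.6 V, one step is 6.445 mV.
Input sits at 69.291 steps above V_low.
Floor → code 69.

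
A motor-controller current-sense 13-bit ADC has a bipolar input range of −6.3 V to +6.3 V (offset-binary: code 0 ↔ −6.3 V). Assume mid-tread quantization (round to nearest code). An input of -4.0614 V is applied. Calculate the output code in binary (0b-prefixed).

code 0b10110101111 (decimal 1455)

Full-scale span = 12.6 V; LSB = 12.6/2^13 = 1.538 mV.
(V_in − V_low)/LSB = (-4.0614 − (−6.3)) / 0.00153809 = 1455.445.
Round → code 1455.
In binary (0b-prefixed): 0b10110101111.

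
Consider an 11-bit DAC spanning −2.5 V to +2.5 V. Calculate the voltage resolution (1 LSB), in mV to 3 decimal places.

Full-scale span = 5 V.
LSB = 5 / 2^11 = 5 / 2048 = 0.00244141 V = 2.441 mV.

2.441 mV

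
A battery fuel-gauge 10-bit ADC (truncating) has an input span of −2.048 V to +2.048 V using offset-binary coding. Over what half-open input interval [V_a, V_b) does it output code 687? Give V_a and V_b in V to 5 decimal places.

[0.70000 V, 0.70400 V)

LSB = 4.096/2^10 = 4.000 mV.
V_a = V_low + 687·LSB = 0.7 V; V_b = V_low + 688·LSB = 0.704 V.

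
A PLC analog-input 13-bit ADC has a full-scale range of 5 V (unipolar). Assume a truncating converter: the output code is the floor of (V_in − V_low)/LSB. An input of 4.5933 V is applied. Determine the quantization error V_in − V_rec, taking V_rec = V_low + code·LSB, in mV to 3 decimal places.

0.404 mV

Step size: 5 V ÷ 2^13 = 0.610 mV.
(4.5933 − 0)/0.000610352 = 7525.6627; ⌊·⌋ gives code 7525.
Reconstructed: 4.5928955 V.
V_in − V_rec = 0.000404492 V = 0.404 mV.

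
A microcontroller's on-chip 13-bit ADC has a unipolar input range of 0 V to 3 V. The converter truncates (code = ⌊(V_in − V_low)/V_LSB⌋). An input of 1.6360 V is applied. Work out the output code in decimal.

code 4467

With 8192 levels over 3 V, one step is 366.21 µV.
(1.6360 − 0) / 0.000366211 = 4467.371 LSBs.
⌊·⌋(4467.371) = 4467.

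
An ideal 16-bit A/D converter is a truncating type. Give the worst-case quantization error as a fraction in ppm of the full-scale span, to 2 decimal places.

Truncating → worst-case error = 1 LSB = V_FS/2^16, so 1e+06/65536 = 15.2588 ppm of full scale.

15.26 ppm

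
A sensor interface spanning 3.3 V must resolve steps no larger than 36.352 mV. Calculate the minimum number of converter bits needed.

7 bits

Number of steps required ≥ 3.3 V / 36.352 mV = 90.78.
Need 2^N ≥ 90.78; 2^6 = 64, 2^7 = 128.
Minimum N = 7.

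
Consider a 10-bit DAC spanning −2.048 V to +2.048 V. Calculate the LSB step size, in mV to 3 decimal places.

Full-scale span = 4.096 V.
LSB = 4.096 / 2^10 = 4.096 / 1024 = 0.004 V = 4.000 mV.

4.000 mV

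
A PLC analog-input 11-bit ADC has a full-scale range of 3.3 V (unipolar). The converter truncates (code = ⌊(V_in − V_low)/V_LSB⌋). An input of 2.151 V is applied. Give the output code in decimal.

code 1334

With 2048 levels over 3.3 V, one step is 1.611 mV.
Input sits at 1334.924 steps above V_low.
Floor → code 1334.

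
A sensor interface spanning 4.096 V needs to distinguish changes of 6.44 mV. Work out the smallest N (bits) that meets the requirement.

10 bits

Number of steps required ≥ 4.096 V / 6.44 mV = 636.02.
Need 2^N ≥ 636.02; 2^9 = 512, 2^10 = 1024.
Minimum N = 10.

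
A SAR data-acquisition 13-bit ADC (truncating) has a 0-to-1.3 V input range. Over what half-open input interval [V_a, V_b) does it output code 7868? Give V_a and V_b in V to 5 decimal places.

LSB = 1.3/2^13 = 158.69 µV.
V_a = V_low + 7868·LSB = 1.24858 V; V_b = V_low + 7869·LSB = 1.24874 V.

[1.24858 V, 1.24874 V)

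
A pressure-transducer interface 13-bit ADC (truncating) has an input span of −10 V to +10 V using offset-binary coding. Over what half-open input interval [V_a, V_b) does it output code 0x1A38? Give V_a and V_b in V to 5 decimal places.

LSB = 20/2^13 = 2.441 mV.
Code 0x1A38 = 6712 decimal.
V_a = V_low + 6712·LSB = 6.38672 V; V_b = V_low + 6713·LSB = 6.38916 V.

[6.38672 V, 6.38916 V)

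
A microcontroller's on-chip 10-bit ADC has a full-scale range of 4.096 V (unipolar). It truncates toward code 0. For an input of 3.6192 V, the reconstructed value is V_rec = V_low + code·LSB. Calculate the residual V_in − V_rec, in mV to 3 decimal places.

One LSB is 4.096 V / 1024 = 4.000 mV.
(V_in − V_low)/LSB = (3.6192 − 0)/0.004 = 904.8000 → code 904 (floor).
Code 904 maps back to 0 + 904×0.004 V = 3.616 V.
Error = 3.6192 − 3.616 = 0.0032 V = 3.200 mV.

3.200 mV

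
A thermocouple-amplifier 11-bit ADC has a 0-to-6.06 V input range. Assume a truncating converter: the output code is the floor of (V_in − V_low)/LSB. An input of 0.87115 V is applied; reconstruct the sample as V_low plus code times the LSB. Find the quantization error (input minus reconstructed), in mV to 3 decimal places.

LSB = 6.06/2^11 = 2.959 mV.
(0.87115 − 0)/0.00295898 = 294.4084; ⌊·⌋ gives code 294.
V_rec = 0 + 294·0.00295898 = 0.86994141 V.
V_in − V_rec = 0.00120859 V = 1.209 mV.

1.209 mV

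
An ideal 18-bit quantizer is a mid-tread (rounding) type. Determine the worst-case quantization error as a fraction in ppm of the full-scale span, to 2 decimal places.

Rounding → worst-case error = ½ LSB = V_FS/2^19, so 1e+06/524288 = 1.90735 ppm of full scale.

1.91 ppm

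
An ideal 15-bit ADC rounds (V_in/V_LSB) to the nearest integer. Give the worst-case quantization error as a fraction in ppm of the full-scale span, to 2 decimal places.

Rounding → worst-case error = ½ LSB = V_FS/2^16, so 1e+06/65536 = 15.2588 ppm of full scale.

15.26 ppm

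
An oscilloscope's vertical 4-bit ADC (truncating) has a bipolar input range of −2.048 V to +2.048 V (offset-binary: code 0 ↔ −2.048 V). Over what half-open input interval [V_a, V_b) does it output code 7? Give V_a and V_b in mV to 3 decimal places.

[-256.000 mV, 0.000 mV)

LSB = 4.096/2^4 = 256.000 mV.
V_a = V_low + 7·LSB = -0.256 V; V_b = V_low + 8·LSB = 0 V.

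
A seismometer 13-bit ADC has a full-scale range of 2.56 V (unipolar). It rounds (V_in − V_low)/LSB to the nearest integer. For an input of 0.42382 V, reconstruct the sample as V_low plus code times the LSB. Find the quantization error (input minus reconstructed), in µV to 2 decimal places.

70.00 µV

One LSB is 2.56 V / 8192 = 312.50 µV.
Scaled input = 1356.2240 LSBs, so code = 1356.
Code 1356 maps back to 0 + 1356×0.0003125 V = 0.42375 V.
Error = 0.42382 − 0.42375 = 7e-05 V = 70.00 µV.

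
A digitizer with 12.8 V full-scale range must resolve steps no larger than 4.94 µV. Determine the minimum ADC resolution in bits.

Number of steps required ≥ 12.8 V / 4.94 µV = 2591093.12.
Need 2^N ≥ 2591093.12; 2^21 = 2097152, 2^22 = 4194304.
Minimum N = 22.

22 bits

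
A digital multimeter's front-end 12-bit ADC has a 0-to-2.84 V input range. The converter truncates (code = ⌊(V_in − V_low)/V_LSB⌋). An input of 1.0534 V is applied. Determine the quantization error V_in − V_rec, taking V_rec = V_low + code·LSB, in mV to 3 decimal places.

0.187 mV

LSB = 2.84/2^12 = 0.693 mV.
Scaled input = 1519.2699 LSBs, so code = 1519.
Code 1519 maps back to 0 + 1519×0.000693359 V = 1.0532129 V.
Difference: 0.000187109 V → 0.187 mV.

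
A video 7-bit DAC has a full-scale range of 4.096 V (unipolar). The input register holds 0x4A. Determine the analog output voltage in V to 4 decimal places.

2.3680 V

LSB = 4.096 V / 2^7 = 32.000 mV.
Code 0x4A = 74 decimal.
V_out = 0 + 74 × 0.032 V = 2.368 V.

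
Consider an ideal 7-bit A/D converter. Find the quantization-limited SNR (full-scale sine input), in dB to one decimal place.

SNR ≈ 6.02·N + 1.76 dB = 6.02·7 + 1.76 = 43.90 dB.

43.9 dB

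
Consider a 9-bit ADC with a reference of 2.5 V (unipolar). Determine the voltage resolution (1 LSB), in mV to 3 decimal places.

Full-scale span = 2.5 V.
LSB = 2.5 / 2^9 = 2.5 / 512 = 0.00488281 V = 4.883 mV.

4.883 mV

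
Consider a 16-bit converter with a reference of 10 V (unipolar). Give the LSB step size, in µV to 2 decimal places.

Full-scale span = 10 V.
LSB = 10 / 2^16 = 10 / 65536 = 0.000152588 V = 152.59 µV.

152.59 µV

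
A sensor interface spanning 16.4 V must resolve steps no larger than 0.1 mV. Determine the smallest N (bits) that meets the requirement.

18 bits

Number of steps required ≥ 16.4 V / 0.1 mV = 164000.00.
Need 2^N ≥ 164000.00; 2^17 = 131072, 2^18 = 262144.
Minimum N = 18.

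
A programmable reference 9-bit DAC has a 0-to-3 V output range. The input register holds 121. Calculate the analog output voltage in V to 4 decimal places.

LSB = 3 V / 2^9 = 5.859 mV.
V_out = 0 + 121 × 0.00585938 V = 0.708984 V.

0.7090 V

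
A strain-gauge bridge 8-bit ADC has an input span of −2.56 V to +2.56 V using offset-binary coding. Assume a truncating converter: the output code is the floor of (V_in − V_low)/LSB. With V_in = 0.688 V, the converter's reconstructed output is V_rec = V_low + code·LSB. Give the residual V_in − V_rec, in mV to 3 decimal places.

8.000 mV

LSB = 5.12/2^8 = 20.000 mV.
Scaled input = 162.4000 LSBs, so code = 162.
Reconstructed: 0.68 V.
Error = 0.688 − 0.68 = 0.008 V = 8.000 mV.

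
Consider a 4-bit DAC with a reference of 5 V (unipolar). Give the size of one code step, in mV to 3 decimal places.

312.500 mV

Full-scale span = 5 V.
LSB = 5 / 2^4 = 5 / 16 = 0.3125 V = 312.500 mV.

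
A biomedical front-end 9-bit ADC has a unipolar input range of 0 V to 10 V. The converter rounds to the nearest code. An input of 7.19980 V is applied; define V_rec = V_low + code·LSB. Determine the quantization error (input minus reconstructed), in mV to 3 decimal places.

-7.231 mV

Step size: 10 V ÷ 2^9 = 19.531 mV.
Scaled input = 368.6298 LSBs, so code = 369.
Reconstructed: 7.2070312 V.
V_in − V_rec = -0.00723125 V = -7.231 mV.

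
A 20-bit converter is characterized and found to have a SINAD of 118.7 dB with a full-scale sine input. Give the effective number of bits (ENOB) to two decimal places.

19.43 bits

ENOB = (SINAD − 1.76) / 6.02 = (118.7 − 1.76)/6.02 = 19.425.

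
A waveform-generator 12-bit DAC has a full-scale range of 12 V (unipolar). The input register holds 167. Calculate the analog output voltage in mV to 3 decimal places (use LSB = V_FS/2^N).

489.258 mV

LSB = 12 V / 2^12 = 2.930 mV.
V_out = 0 + 167 × 0.00292969 V = 0.489258 V.
= 489.258 mV.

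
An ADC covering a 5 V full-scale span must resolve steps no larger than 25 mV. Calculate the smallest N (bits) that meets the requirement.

8 bits

Number of steps required ≥ 5 V / 25 mV = 200.00.
Need 2^N ≥ 200.00; 2^7 = 128, 2^8 = 256.
Minimum N = 8.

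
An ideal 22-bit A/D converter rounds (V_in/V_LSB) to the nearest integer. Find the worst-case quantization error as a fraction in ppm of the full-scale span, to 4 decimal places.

0.1192 ppm

Rounding → worst-case error = ½ LSB = V_FS/2^23, so 1e+06/8388608 = 0.119209 ppm of full scale.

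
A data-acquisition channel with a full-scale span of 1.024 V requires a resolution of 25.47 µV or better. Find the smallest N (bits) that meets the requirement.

16 bits

Number of steps required ≥ 1.024 V / 25.47 µV = 40204.16.
Need 2^N ≥ 40204.16; 2^15 = 32768, 2^16 = 65536.
Minimum N = 16.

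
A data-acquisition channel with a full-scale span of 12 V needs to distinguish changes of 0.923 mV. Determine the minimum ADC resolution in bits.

14 bits

Number of steps required ≥ 12 V / 0.923 mV = 13001.08.
Need 2^N ≥ 13001.08; 2^13 = 8192, 2^14 = 16384.
Minimum N = 14.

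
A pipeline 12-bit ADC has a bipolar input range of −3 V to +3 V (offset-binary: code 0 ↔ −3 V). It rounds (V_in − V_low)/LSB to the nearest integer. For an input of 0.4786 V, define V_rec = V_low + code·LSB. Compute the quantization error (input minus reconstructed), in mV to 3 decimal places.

Step size: 6 V ÷ 2^12 = 1.465 mV.
Scaled input = 2374.7243 LSBs, so code = 2375.
Code 2375 maps back to (−3) + 2375×0.00146484 V = 0.47900391 V.
V_in − V_rec = -0.000403906 V = -0.404 mV.

-0.404 mV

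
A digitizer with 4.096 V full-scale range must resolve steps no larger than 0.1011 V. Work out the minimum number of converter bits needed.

6 bits

Number of steps required ≥ 4.096 V / 0.1011 V = 40.51.
Need 2^N ≥ 40.51; 2^5 = 32, 2^6 = 64.
Minimum N = 6.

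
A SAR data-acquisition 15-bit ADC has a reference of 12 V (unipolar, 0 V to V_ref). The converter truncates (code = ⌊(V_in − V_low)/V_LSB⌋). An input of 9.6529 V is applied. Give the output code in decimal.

With 32768 levels over 12 V, one step is 366.21 µV.
(V_in − V_low)/LSB = (9.6529 − 0) / 0.000366211 = 26358.852.
⌊·⌋(26358.852) = 26358.

code 26358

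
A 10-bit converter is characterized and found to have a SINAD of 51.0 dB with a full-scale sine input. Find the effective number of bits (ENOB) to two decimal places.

ENOB = (SINAD − 1.76) / 6.02 = (51.0 − 1.76)/6.02 = 8.179.

8.18 bits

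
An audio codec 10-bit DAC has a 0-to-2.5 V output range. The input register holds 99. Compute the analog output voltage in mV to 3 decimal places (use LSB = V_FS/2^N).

LSB = 2.5 V / 2^10 = 2.441 mV.
V_out = 0 + 99 × 0.00244141 V = 0.241699 V.
= 241.699 mV.

241.699 mV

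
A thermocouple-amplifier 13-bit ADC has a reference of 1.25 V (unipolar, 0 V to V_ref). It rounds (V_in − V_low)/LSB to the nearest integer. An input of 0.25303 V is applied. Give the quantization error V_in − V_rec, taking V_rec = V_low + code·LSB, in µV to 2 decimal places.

One LSB is 1.25 V / 8192 = 152.59 µV.
Scaled input = 1658.2574 LSBs, so code = 1658.
Reconstructed: 0.25299072 V.
Difference: 3.92773e-05 V → 39.28 µV.

39.28 µV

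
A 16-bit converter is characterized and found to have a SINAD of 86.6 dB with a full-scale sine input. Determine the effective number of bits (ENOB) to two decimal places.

ENOB = (SINAD − 1.76) / 6.02 = (86.6 − 1.76)/6.02 = 14.093.

14.09 bits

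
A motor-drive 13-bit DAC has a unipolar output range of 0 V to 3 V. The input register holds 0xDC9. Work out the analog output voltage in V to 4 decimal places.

1.2924 V

LSB = 3 V / 2^13 = 366.21 µV.
Code 0xDC9 = 3529 decimal.
V_out = 0 + 3529 × 0.000366211 V = 1.29236 V.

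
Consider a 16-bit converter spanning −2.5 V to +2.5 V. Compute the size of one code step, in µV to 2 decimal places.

76.29 µV

Full-scale span = 5 V.
LSB = 5 / 2^16 = 5 / 65536 = 7.62939e-05 V = 76.29 µV.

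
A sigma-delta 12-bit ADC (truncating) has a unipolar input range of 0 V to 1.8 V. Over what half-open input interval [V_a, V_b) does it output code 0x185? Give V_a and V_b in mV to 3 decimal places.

[170.947 mV, 171.387 mV)

LSB = 1.8/2^12 = 439.45 µV.
Code 0x185 = 389 decimal.
V_a = V_low + 389·LSB = 0.170947 V; V_b = V_low + 390·LSB = 0.171387 V.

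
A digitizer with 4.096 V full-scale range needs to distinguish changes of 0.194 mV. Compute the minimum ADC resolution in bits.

Number of steps required ≥ 4.096 V / 0.194 mV = 21113.40.
Need 2^N ≥ 21113.40; 2^14 = 16384, 2^15 = 32768.
Minimum N = 15.

15 bits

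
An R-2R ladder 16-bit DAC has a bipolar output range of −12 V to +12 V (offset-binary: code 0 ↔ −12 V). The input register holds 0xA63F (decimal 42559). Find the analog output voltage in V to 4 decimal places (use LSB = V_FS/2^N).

LSB = 24 V / 2^16 = 366.21 µV.
Code 0xA63F = 42559 decimal.
V_out = (−12) + 42559 × 0.000366211 V = 3.58557 V.

3.5856 V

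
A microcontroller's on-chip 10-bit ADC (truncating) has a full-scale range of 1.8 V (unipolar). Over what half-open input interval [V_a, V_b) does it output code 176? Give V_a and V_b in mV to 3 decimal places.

LSB = 1.8/2^10 = 1.758 mV.
V_a = V_low + 176·LSB = 0.309375 V; V_b = V_low + 177·LSB = 0.311133 V.

[309.375 mV, 311.133 mV)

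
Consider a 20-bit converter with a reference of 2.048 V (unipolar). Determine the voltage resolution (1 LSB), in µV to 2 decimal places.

1.95 µV

Full-scale span = 2.048 V.
LSB = 2.048 / 2^20 = 2.048 / 1048576 = 1.95313e-06 V = 1.95 µV.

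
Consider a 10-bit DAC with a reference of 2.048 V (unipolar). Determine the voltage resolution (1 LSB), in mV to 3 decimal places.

Full-scale span = 2.048 V.
LSB = 2.048 / 2^10 = 2.048 / 1024 = 0.002 V = 2.000 mV.

2.000 mV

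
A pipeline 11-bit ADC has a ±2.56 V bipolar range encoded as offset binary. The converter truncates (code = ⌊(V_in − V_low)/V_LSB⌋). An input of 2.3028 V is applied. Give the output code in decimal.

With 2048 levels over 5.12 V, one step is 2.500 mV.
(V_in − V_low)/LSB = (2.3028 − (−2.56)) / 0.0025 = 1945.120.
So the output code is 1945.

code 1945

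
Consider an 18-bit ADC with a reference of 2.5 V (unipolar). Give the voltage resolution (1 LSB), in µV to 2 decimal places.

Full-scale span = 2.5 V.
LSB = 2.5 / 2^18 = 2.5 / 262144 = 9.53674e-06 V = 9.54 µV.

9.54 µV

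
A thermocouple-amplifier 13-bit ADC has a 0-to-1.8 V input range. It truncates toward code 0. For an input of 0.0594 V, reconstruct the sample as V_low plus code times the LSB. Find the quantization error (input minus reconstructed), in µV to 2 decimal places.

73.83 µV

One LSB is 1.8 V / 8192 = 219.73 µV.
Scaled input = 270.3360 LSBs, so code = 270.
V_rec = 0 + 270·0.000219727 = 0.059326172 V.
V_in − V_rec = 7.38281e-05 V = 73.83 µV.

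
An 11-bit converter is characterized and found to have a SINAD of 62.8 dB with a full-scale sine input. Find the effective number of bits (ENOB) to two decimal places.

ENOB = (SINAD − 1.76) / 6.02 = (62.8 − 1.76)/6.02 = 10.140.

10.14 bits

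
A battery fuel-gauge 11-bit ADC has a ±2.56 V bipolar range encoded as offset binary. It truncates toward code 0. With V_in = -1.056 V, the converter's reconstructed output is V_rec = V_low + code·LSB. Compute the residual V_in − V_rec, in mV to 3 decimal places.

1.500 mV

Step size: 5.12 V ÷ 2^11 = 2.500 mV.
(-1.056 − (−2.56))/0.0025 = 601.6000; ⌊·⌋ gives code 601.
Code 601 maps back to (−2.56) + 601×0.0025 V = -1.0575 V.
V_in − V_rec = 0.0015 V = 1.500 mV.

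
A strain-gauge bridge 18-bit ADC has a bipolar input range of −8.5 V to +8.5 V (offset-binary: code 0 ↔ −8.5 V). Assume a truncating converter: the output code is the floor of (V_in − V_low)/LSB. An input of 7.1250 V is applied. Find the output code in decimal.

With 262144 levels over 17 V, one step is 64.85 µV.
Input sits at 240941.176 steps above V_low.
⌊·⌋(240941.176) = 240941.

code 240941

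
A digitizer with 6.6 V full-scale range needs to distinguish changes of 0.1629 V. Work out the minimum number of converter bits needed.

6 bits

Number of steps required ≥ 6.6 V / 0.1629 V = 40.52.
Need 2^N ≥ 40.52; 2^5 = 32, 2^6 = 64.
Minimum N = 6.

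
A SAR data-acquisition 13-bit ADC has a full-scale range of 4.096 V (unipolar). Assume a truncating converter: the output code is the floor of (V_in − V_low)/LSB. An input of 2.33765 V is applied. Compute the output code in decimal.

LSB = 4.096 V / 8192 = 0.500 mV.
Input sits at 4675.300 steps above V_low.
Floor → code 4675.

code 4675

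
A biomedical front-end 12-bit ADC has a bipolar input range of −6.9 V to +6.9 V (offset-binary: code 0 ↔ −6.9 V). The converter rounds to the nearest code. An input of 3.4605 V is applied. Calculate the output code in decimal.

Full-scale span = 13.8 V; LSB = 13.8/2^12 = 3.369 mV.
Input sits at 3075.117 steps above V_low.
So the output code is 3075.

code 3075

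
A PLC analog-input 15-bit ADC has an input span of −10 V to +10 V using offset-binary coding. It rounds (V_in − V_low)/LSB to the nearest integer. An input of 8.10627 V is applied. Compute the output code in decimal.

LSB = 20 V / 32768 = 0.610 mV.
Input sits at 29665.313 steps above V_low.
So the output code is 29665.

code 29665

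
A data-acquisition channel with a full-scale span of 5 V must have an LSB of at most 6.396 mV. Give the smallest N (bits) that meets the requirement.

10 bits

Number of steps required ≥ 5 V / 6.396 mV = 781.74.
Need 2^N ≥ 781.74; 2^9 = 512, 2^10 = 1024.
Minimum N = 10.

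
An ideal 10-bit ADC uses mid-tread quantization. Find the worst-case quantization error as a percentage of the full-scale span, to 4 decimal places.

Rounding → worst-case error = ½ LSB = V_FS/2^11, so 100/2048 = 0.0488281 % of full scale.

0.0488 %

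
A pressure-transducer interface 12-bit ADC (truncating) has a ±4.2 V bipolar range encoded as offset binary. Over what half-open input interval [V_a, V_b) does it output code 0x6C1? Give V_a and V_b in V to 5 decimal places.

[-0.65420 V, -0.65215 V)

LSB = 8.4/2^12 = 2.051 mV.
Code 0x6C1 = 1729 decimal.
V_a = V_low + 1729·LSB = -0.654199 V; V_b = V_low + 1730·LSB = -0.652148 V.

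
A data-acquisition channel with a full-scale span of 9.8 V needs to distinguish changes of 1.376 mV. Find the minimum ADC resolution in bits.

13 bits

Number of steps required ≥ 9.8 V / 1.376 mV = 7122.09.
Need 2^N ≥ 7122.09; 2^12 = 4096, 2^13 = 8192.
Minimum N = 13.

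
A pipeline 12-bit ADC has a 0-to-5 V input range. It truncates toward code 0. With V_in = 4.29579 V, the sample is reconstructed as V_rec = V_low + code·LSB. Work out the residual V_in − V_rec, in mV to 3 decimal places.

0.136 mV

One LSB is 5 V / 4096 = 1.221 mV.
Scaled input = 3519.1112 LSBs, so code = 3519.
V_rec = 0 + 3519·0.0012207 = 4.2956543 V.
V_in − V_rec = 0.000135703 V = 0.136 mV.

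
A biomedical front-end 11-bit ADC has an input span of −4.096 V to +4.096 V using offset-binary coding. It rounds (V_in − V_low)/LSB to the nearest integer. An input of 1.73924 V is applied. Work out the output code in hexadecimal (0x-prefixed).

Full-scale span = 8.192 V; LSB = 8.192/2^11 = 4.000 mV.
Input sits at 1458.810 steps above V_low.
So the output code is 1459.
In hexadecimal (0x-prefixed): 0x5B3.

code 0x5B3 (decimal 1459)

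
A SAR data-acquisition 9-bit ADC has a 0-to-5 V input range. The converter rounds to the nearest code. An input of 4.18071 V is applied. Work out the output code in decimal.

code 428

LSB = 5 V / 512 = 9.766 mV.
(4.18071 − 0) / 0.00976562 = 428.105 LSBs.
Round → code 428.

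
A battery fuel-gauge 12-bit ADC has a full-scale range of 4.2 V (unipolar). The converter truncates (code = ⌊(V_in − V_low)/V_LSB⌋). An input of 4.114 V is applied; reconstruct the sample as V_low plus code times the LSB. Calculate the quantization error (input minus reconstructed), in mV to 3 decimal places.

0.133 mV

LSB = 4.2/2^12 = 1.025 mV.
(V_in − V_low)/LSB = (4.114 − 0)/0.00102539 = 4012.1295 → code 4012 (floor).
Reconstructed: 4.1138672 V.
Difference: 0.000132813 V → 0.133 mV.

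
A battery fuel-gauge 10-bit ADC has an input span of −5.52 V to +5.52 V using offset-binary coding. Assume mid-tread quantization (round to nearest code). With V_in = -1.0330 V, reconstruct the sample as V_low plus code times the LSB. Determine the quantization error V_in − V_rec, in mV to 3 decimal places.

2.000 mV

One LSB is 11.04 V / 1024 = 10.781 mV.
(V_in − V_low)/LSB = (-1.0330 − (−5.52))/0.0107812 = 416.1855 → code 416 (round).
Reconstructed: -1.035 V.
Error = -1.0330 − (−1.035) = 0.002 V = 2.000 mV.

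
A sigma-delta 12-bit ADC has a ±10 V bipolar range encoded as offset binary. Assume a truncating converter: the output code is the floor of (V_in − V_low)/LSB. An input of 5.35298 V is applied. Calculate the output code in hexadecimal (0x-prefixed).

code 0xC48 (decimal 3144)

Full-scale span = 20 V; LSB = 20/2^12 = 4.883 mV.
(V_in − V_low)/LSB = (5.35298 − (−10)) / 0.00488281 = 3144.290.
⌊·⌋(3144.290) = 3144.
In hexadecimal (0x-prefixed): 0xC48.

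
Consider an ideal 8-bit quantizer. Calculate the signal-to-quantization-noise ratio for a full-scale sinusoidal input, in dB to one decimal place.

49.9 dB

SNR ≈ 6.02·N + 1.76 dB = 6.02·8 + 1.76 = 49.92 dB.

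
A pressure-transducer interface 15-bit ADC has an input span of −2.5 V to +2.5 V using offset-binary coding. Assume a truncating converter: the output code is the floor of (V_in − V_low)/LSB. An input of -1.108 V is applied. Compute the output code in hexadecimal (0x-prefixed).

LSB = 5 V / 32768 = 152.59 µV.
(-1.108 − (−2.5)) / 0.000152588 = 9122.611 LSBs.
So the output code is 9122.
In hexadecimal (0x-prefixed): 0x23A2.

code 0x23A2 (decimal 9122)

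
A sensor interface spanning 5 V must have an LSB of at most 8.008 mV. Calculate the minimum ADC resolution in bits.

10 bits

Number of steps required ≥ 5 V / 8.008 mV = 624.38.
Need 2^N ≥ 624.38; 2^9 = 512, 2^10 = 1024.
Minimum N = 10.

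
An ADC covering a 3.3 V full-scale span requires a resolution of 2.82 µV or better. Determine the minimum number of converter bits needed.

21 bits

Number of steps required ≥ 3.3 V / 2.82 µV = 1170212.77.
Need 2^N ≥ 1170212.77; 2^20 = 1048576, 2^21 = 2097152.
Minimum N = 21.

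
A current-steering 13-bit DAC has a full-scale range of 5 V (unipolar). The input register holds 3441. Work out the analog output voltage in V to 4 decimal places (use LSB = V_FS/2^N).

LSB = 5 V / 2^13 = 0.610 mV.
V_out = 0 + 3441 × 0.000610352 V = 2.10022 V.

2.1002 V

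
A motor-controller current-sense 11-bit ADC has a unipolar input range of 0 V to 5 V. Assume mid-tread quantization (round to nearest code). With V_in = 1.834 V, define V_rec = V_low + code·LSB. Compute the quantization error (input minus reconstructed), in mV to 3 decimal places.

LSB = 5/2^11 = 2.441 mV.
Scaled input = 751.2064 LSBs, so code = 751.
Reconstructed: 1.8334961 V.
Difference: 0.000503906 V → 0.504 mV.

0.504 mV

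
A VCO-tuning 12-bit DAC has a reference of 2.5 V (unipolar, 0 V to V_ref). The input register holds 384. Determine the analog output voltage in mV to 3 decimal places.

LSB = 2.5 V / 2^12 = 0.610 mV.
V_out = 0 + 384 × 0.000610352 V = 0.234375 V.
= 234.375 mV.

234.375 mV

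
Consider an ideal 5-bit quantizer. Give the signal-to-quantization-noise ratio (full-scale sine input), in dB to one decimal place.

SNR ≈ 6.02·N + 1.76 dB = 6.02·5 + 1.76 = 31.86 dB.

31.9 dB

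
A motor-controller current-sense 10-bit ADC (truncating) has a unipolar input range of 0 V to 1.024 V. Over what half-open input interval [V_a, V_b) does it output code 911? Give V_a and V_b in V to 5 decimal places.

LSB = 1.024/2^10 = 1.000 mV.
V_a = V_low + 911·LSB = 0.911 V; V_b = V_low + 912·LSB = 0.912 V.

[0.91100 V, 0.91200 V)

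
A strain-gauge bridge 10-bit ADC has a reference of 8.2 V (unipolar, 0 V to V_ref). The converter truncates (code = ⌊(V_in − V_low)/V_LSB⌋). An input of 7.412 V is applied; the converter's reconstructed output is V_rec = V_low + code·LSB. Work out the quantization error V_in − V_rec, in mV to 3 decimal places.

4.773 mV

Step size: 8.2 V ÷ 2^10 = 8.008 mV.
(V_in − V_low)/LSB = (7.412 − 0)/0.00800781 = 925.5961 → code 925 (floor).
V_rec = 0 + 925·0.00800781 = 7.4072266 V.
Difference: 0.00477344 V → 4.773 mV.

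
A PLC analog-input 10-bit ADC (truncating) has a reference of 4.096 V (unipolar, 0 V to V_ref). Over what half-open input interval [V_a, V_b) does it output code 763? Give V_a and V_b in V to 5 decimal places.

[3.05200 V, 3.05600 V)

LSB = 4.096/2^10 = 4.000 mV.
V_a = V_low + 763·LSB = 3.052 V; V_b = V_low + 764·LSB = 3.056 V.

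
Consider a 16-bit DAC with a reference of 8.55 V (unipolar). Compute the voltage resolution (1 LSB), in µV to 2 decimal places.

130.46 µV

Full-scale span = 8.55 V.
LSB = 8.55 / 2^16 = 8.55 / 65536 = 0.000130463 V = 130.46 µV.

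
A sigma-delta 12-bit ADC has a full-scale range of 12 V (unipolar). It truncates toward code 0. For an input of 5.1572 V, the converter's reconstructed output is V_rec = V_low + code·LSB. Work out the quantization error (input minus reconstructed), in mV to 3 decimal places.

One LSB is 12 V / 4096 = 2.930 mV.
(5.1572 − 0)/0.00292969 = 1760.3243; ⌊·⌋ gives code 1760.
V_rec = 0 + 1760·0.00292969 = 5.15625 V.
V_in − V_rec = 0.00095 V = 0.950 mV.

0.950 mV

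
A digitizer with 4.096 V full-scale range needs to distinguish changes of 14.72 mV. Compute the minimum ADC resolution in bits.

9 bits

Number of steps required ≥ 4.096 V / 14.72 mV = 278.26.
Need 2^N ≥ 278.26; 2^8 = 256, 2^9 = 512.
Minimum N = 9.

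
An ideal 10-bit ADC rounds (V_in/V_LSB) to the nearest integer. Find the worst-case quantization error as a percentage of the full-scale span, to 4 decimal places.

0.0488 %

Rounding → worst-case error = ½ LSB = V_FS/2^11, so 100/2048 = 0.0488281 % of full scale.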